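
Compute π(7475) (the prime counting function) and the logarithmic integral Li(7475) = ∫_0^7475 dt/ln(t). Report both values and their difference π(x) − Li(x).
π(7475) = 945;  Li(7475) ≈ 967.78;  π(x) − Li(x) ≈ -22.78.

Direct count of primes ≤ 7475 gives π(7475) = 945. Numerical evaluation of the logarithmic integral gives Li(7475) ≈ 967.78. The difference π(x) − Li(x) ≈ -22.78 is typically negative for small/moderate x (Li(x) overestimates), though Littlewood's theorem shows this sign changes infinitely often.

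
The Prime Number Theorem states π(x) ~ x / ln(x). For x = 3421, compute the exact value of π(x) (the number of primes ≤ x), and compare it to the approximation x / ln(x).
π(3421) = 480;  x/ln(x) ≈ 420.39;  relative error ≈ 12.42%.

Directly count primes up to 3421: π(3421) = 480. The PNT approximation gives 3421/ln(3421) ≈ 3421/8.13769 ≈ 420.39. Relative error (π(x) − x/ln(x)) / π(x) ≈ 12.42%; the approximation is known to undercount slightly (Li(x) is a better estimate).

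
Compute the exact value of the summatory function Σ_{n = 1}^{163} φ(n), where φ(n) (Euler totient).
Σ_{n ≤ 163} φ(n) = 8154

Compute φ(n) for each 1 ≤ n ≤ 163: φ(1) = 1, φ(2) = 1, φ(3) = 2, φ(4) = 2, φ(5) = 4, φ(6) = 2, φ(7) = 6, φ(8) = 4, φ(9) = 6, φ(10) = 4, φ(11) = 10, φ(12) = 4, φ(13) = 12, φ(14) = 6, φ(15) = 8, φ(16) = 8, φ(17) = 16, φ(18) = 6, φ(19) = 18, φ(20) = 8, φ(21) = 12, φ(22) = 10, φ(23) = 22, φ(24) = 8, φ(25) = 20, φ(26) = 12, φ(27) = 18, φ(28) = 12, φ(29) = 28, φ(30) = 8, φ(31) = 30, φ(32) = 16, φ(33) = 20, φ(34) = 16, φ(35) = 24, φ(36) = 12, φ(37) = 36, φ(38) = 18, φ(39) = 24, φ(40) = 16, φ(41) = 40, φ(42) = 12, φ(43) = 42, φ(44) = 20, φ(45) = 24, φ(46) = 22, φ(47) = 46, φ(48) = 16, φ(49) = 42, φ(50) = 20, φ(51) = 32, φ(52) = 24, φ(53) = 52, φ(54) = 18, φ(55) = 40, φ(56) = 24, φ(57) = 36, φ(58) = 28, φ(59) = 58, φ(60) = 16, φ(61) = 60, φ(62) = 30, φ(63) = 36, φ(64) = 32, φ(65) = 48, φ(66) = 20, φ(67) = 66, φ(68) = 32, φ(69) = 44, φ(70) = 24, φ(71) = 70, φ(72) = 24, φ(73) = 72, φ(74) = 36, φ(75) = 40, φ(76) = 36, φ(77) = 60, φ(78) = 24, φ(79) = 78, φ(80) = 32, φ(81) = 54, φ(82) = 40, φ(83) = 82, φ(84) = 24, φ(85) = 64, φ(86) = 42, φ(87) = 56, φ(88) = 40, φ(89) = 88, φ(90) = 24, φ(91) = 72, φ(92) = 44, φ(93) = 60, φ(94) = 46, φ(95) = 72, φ(96) = 32, φ(97) = 96, φ(98) = 42, φ(99) = 60, φ(100) = 40, φ(101) = 100, φ(102) = 32, φ(103) = 102, φ(104) = 48, φ(105) = 48, φ(106) = 52, φ(107) = 106, φ(108) = 36, φ(109) = 108, φ(110) = 40, φ(111) = 72, φ(112) = 48, φ(113) = 112, φ(114) = 36, φ(115) = 88, φ(116) = 56, φ(117) = 72, φ(118) = 58, φ(119) = 96, φ(120) = 32, φ(121) = 110, φ(122) = 60, φ(123) = 80, φ(124) = 60, φ(125) = 100, φ(126) = 36, φ(127) = 126, φ(128) = 64, φ(129) = 84, φ(130) = 48, φ(131) = 130, φ(132) = 40, φ(133) = 108, φ(134) = 66, φ(135) = 72, φ(136) = 64, φ(137) = 136, φ(138) = 44, φ(139) = 138, φ(140) = 48, φ(141) = 92, φ(142) = 70, φ(143) = 120, φ(144) = 48, φ(145) = 112, φ(146) = 72, φ(147) = 84, φ(148) = 72, φ(149) = 148, φ(150) = 40, φ(151) = 150, φ(152) = 72, φ(153) = 96, φ(154) = 60, φ(155) = 120, φ(156) = 48, φ(157) = 156, φ(158) = 78, φ(159) = 104, φ(160) = 64, φ(161) = 132, φ(162) = 54, φ(163) = 162. Summing all 163 values: 8154. (Average order: Σ_{n ≤ x} φ(n) ~ (3/π²) x². For x = 163, (3/π²)·163² ≈ 8076.01.)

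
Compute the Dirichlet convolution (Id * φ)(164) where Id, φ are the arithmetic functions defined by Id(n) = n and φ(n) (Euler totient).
(Id * φ)(164) = 648

Divisors of 164: [1, 2, 4, 41, 82, 164]. For each d | 164:
  d = 1: Id(1) · φ(164/1) = 1 · 80 = 80
  d = 2: Id(2) · φ(164/2) = 2 · 40 = 80
  d = 4: Id(4) · φ(164/4) = 4 · 40 = 160
  d = 41: Id(41) · φ(164/41) = 41 · 2 = 82
  d = 82: Id(82) · φ(164/82) = 82 · 1 = 82
  d = 164: Id(164) · φ(164/164) = 164 · 1 = 164
Summing: (Id * φ)(164) = 80 + 80 + 160 + 82 + 82 + 164 = 648.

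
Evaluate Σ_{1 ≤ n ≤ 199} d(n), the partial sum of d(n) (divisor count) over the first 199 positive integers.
Σ_{n ≤ 199} d(n) = 1086

Compute d(n) for each 1 ≤ n ≤ 199: d(1) = 1, d(2) = 2, d(3) = 2, d(4) = 3, d(5) = 2, d(6) = 4, d(7) = 2, d(8) = 4, d(9) = 3, d(10) = 4, d(11) = 2, d(12) = 6, d(13) = 2, d(14) = 4, d(15) = 4, d(16) = 5, d(17) = 2, d(18) = 6, d(19) = 2, d(20) = 6, d(21) = 4, d(22) = 4, d(23) = 2, d(24) = 8, d(25) = 3, d(26) = 4, d(27) = 4, d(28) = 6, d(29) = 2, d(30) = 8, d(31) = 2, d(32) = 6, d(33) = 4, d(34) = 4, d(35) = 4, d(36) = 9, d(37) = 2, d(38) = 4, d(39) = 4, d(40) = 8, d(41) = 2, d(42) = 8, d(43) = 2, d(44) = 6, d(45) = 6, d(46) = 4, d(47) = 2, d(48) = 10, d(49) = 3, d(50) = 6, d(51) = 4, d(52) = 6, d(53) = 2, d(54) = 8, d(55) = 4, d(56) = 8, d(57) = 4, d(58) = 4, d(59) = 2, d(60) = 12, d(61) = 2, d(62) = 4, d(63) = 6, d(64) = 7, d(65) = 4, d(66) = 8, d(67) = 2, d(68) = 6, d(69) = 4, d(70) = 8, d(71) = 2, d(72) = 12, d(73) = 2, d(74) = 4, d(75) = 6, d(76) = 6, d(77) = 4, d(78) = 8, d(79) = 2, d(80) = 10, d(81) = 5, d(82) = 4, d(83) = 2, d(84) = 12, d(85) = 4, d(86) = 4, d(87) = 4, d(88) = 8, d(89) = 2, d(90) = 12, d(91) = 4, d(92) = 6, d(93) = 4, d(94) = 4, d(95) = 4, d(96) = 12, d(97) = 2, d(98) = 6, d(99) = 6, d(100) = 9, d(101) = 2, d(102) = 8, d(103) = 2, d(104) = 8, d(105) = 8, d(106) = 4, d(107) = 2, d(108) = 12, d(109) = 2, d(110) = 8, d(111) = 4, d(112) = 10, d(113) = 2, d(114) = 8, d(115) = 4, d(116) = 6, d(117) = 6, d(118) = 4, d(119) = 4, d(120) = 16, d(121) = 3, d(122) = 4, d(123) = 4, d(124) = 6, d(125) = 4, d(126) = 12, d(127) = 2, d(128) = 8, d(129) = 4, d(130) = 8, d(131) = 2, d(132) = 12, d(133) = 4, d(134) = 4, d(135) = 8, d(136) = 8, d(137) = 2, d(138) = 8, d(139) = 2, d(140) = 12, d(141) = 4, d(142) = 4, d(143) = 4, d(144) = 15, d(145) = 4, d(146) = 4, d(147) = 6, d(148) = 6, d(149) = 2, d(150) = 12, d(151) = 2, d(152) = 8, d(153) = 6, d(154) = 8, d(155) = 4, d(156) = 12, d(157) = 2, d(158) = 4, d(159) = 4, d(160) = 12, d(161) = 4, d(162) = 10, d(163) = 2, d(164) = 6, d(165) = 8, d(166) = 4, d(167) = 2, d(168) = 16, d(169) = 3, d(170) = 8, d(171) = 6, d(172) = 6, d(173) = 2, d(174) = 8, d(175) = 6, d(176) = 10, d(177) = 4, d(178) = 4, d(179) = 2, d(180) = 18, d(181) = 2, d(182) = 8, d(183) = 4, d(184) = 8, d(185) = 4, d(186) = 8, d(187) = 4, d(188) = 6, d(189) = 8, d(190) = 8, d(191) = 2, d(192) = 14, d(193) = 2, d(194) = 4, d(195) = 8, d(196) = 9, d(197) = 2, d(198) = 12, d(199) = 2. Summing all 199 values: 1086. (Dirichlet's divisor formula: Σ_{n ≤ x} d(n) = x ln(x) + (2γ − 1) x + O(√x). For x = 199, the asymptotic estimate is ≈ 1084.10.)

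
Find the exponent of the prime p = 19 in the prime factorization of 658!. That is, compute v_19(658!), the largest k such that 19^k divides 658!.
v_19(658!) = 35

Legendre's formula: v_p(n!) = Σ_{k ≥ 1} ⌊n / p^k⌋. For p = 19, n = 658, the terms are:
  ⌊658/19^1⌋ = ⌊658/19⌋ = 34
  ⌊658/19^2⌋ = ⌊658/361⌋ = 1
(the next term ⌊658/19^3⌋ = 0, terminating the sum). Summing: v_19(658!) = 34 + 1 = 35.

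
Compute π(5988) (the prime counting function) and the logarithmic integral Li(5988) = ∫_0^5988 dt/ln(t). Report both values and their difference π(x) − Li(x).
π(5988) = 783;  Li(5988) ≈ 799.03;  π(x) − Li(x) ≈ -16.03.

Direct count of primes ≤ 5988 gives π(5988) = 783. Numerical evaluation of the logarithmic integral gives Li(5988) ≈ 799.03. The difference π(x) − Li(x) ≈ -16.03 is typically negative for small/moderate x (Li(x) overestimates), though Littlewood's theorem shows this sign changes infinitely often.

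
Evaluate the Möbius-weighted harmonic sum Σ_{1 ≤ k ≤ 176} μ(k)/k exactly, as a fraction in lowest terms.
Σ μ(k)/k = -291895861671370214401988773976597804369856804354890517841750669749/27764983964554203230141949225149376041830084932479143674493613998285

Values of μ(k) for 1 ≤ k ≤ 176: μ(1) = 1, μ(2) = -1, μ(3) = -1, μ(5) = -1, μ(6) = 1, μ(7) = -1, μ(10) = 1, μ(11) = -1, μ(13) = -1, μ(14) = 1, μ(15) = 1, μ(17) = -1, μ(19) = -1, μ(21) = 1, μ(22) = 1, μ(23) = -1, μ(26) = 1, μ(29) = -1, μ(30) = -1, μ(31) = -1, μ(33) = 1, μ(34) = 1, μ(35) = 1, μ(37) = -1, μ(38) = 1, μ(39) = 1, μ(41) = -1, μ(42) = -1, μ(43) = -1, μ(46) = 1, μ(47) = -1, μ(51) = 1, μ(53) = -1, μ(55) = 1, μ(57) = 1, μ(58) = 1, μ(59) = -1, μ(61) = -1, μ(62) = 1, μ(65) = 1, μ(66) = -1, μ(67) = -1, μ(69) = 1, μ(70) = -1, μ(71) = -1, μ(73) = -1, μ(74) = 1, μ(77) = 1, μ(78) = -1, μ(79) = -1, μ(82) = 1, μ(83) = -1, μ(85) = 1, μ(86) = 1, μ(87) = 1, μ(89) = -1, μ(91) = 1, μ(93) = 1, μ(94) = 1, μ(95) = 1, μ(97) = -1, μ(101) = -1, μ(102) = -1, μ(103) = -1, μ(105) = -1, μ(106) = 1, μ(107) = -1, μ(109) = -1, μ(110) = -1, μ(111) = 1, μ(113) = -1, μ(114) = -1, μ(115) = 1, μ(118) = 1, μ(119) = 1, μ(122) = 1, μ(123) = 1, μ(127) = -1, μ(129) = 1, μ(130) = -1, μ(131) = -1, μ(133) = 1, μ(134) = 1, μ(137) = -1, μ(138) = -1, μ(139) = -1, μ(141) = 1, μ(142) = 1, μ(143) = 1, μ(145) = 1, μ(146) = 1, μ(149) = -1, μ(151) = -1, μ(154) = -1, μ(155) = 1, μ(157) = -1, μ(158) = 1, μ(159) = 1, μ(161) = 1, μ(163) = -1, μ(165) = -1, μ(166) = 1, μ(167) = -1, μ(170) = -1, μ(173) = -1, μ(174) = -1, with μ = 0 on non-squarefree integers. Summing μ(k)/k for k where μ(k) ≠ 0 gives -291895861671370214401988773976597804369856804354890517841750669749/27764983964554203230141949225149376041830084932479143674493613998285 ≈ -0.0105. (PNT ⟺ this sum → 0 as n → ∞.)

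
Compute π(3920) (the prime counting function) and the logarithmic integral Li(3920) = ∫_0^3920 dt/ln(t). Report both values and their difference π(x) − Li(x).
π(3920) = 543;  Li(3920) ≈ 555.71;  π(x) − Li(x) ≈ -12.71.

Direct count of primes ≤ 3920 gives π(3920) = 543. Numerical evaluation of the logarithmic integral gives Li(3920) ≈ 555.71. The difference π(x) − Li(x) ≈ -12.71 is typically negative for small/moderate x (Li(x) overestimates), though Littlewood's theorem shows this sign changes infinitely often.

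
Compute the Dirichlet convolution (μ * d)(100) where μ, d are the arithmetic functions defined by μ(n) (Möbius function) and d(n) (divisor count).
(μ * d)(100) = 1

Divisors of 100: [1, 2, 4, 5, 10, 20, 25, 50, 100]. For each d | 100:
  d = 1: μ(1) · d(100/1) = 1 · 9 = 9
  d = 2: μ(2) · d(100/2) = -1 · 6 = -6
  d = 4: μ(4) · d(100/4) = 0 · 3 = 0
  d = 5: μ(5) · d(100/5) = -1 · 6 = -6
  d = 10: μ(10) · d(100/10) = 1 · 4 = 4
  d = 20: μ(20) · d(100/20) = 0 · 2 = 0
  d = 25: μ(25) · d(100/25) = 0 · 3 = 0
  d = 50: μ(50) · d(100/50) = 0 · 2 = 0
  d = 100: μ(100) · d(100/100) = 0 · 1 = 0
Summing: (μ * d)(100) = 9 + -6 + 0 + -6 + 4 + 0 + 0 + 0 + 0 = 1.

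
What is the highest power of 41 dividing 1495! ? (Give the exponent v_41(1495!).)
v_41(1495!) = 36

Legendre's formula: v_p(n!) = Σ_{k ≥ 1} ⌊n / p^k⌋. For p = 41, n = 1495, the terms are:
  ⌊1495/41^1⌋ = ⌊1495/41⌋ = 36
(the next term ⌊1495/41^2⌋ = 0, terminating the sum). Summing: v_41(1495!) = 36 = 36.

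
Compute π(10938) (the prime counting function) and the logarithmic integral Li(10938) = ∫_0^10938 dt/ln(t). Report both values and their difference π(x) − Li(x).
π(10938) = 1328;  Li(10938) ≈ 1347.48;  π(x) − Li(x) ≈ -19.48.

Direct count of primes ≤ 10938 gives π(10938) = 1328. Numerical evaluation of the logarithmic integral gives Li(10938) ≈ 1347.48. The difference π(x) − Li(x) ≈ -19.48 is typically negative for small/moderate x (Li(x) overestimates), though Littlewood's theorem shows this sign changes infinitely often.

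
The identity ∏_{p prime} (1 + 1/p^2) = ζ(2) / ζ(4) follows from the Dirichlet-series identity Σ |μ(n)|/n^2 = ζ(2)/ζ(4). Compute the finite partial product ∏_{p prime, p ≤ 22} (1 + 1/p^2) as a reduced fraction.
∏ = 6403780000/4257193941

The primes p ≤ 22 are [2, 3, 5, 7, 11, 13, 17, 19]. For each, (1 + 1/p^2) = (p^2 + 1)/p^2. Multiplying these fractions over p ∈ [2, 3, 5, 7, 11, 13, 17, 19] gives 6403780000/4257193941. (In the limit P → ∞ this tends to ζ(2)/ζ(4).)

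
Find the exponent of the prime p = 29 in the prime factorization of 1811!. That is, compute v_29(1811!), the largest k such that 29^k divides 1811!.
v_29(1811!) = 64

Legendre's formula: v_p(n!) = Σ_{k ≥ 1} ⌊n / p^k⌋. For p = 29, n = 1811, the terms are:
  ⌊1811/29^1⌋ = ⌊1811/29⌋ = 62
  ⌊1811/29^2⌋ = ⌊1811/841⌋ = 2
(the next term ⌊1811/29^3⌋ = 0, terminating the sum). Summing: v_29(1811!) = 62 + 2 = 64.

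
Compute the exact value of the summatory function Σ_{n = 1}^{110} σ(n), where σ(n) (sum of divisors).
Σ_{n ≤ 110} σ(n) = 9999

Compute σ(n) for each 1 ≤ n ≤ 110: σ(1) = 1, σ(2) = 3, σ(3) = 4, σ(4) = 7, σ(5) = 6, σ(6) = 12, σ(7) = 8, σ(8) = 15, σ(9) = 13, σ(10) = 18, σ(11) = 12, σ(12) = 28, σ(13) = 14, σ(14) = 24, σ(15) = 24, σ(16) = 31, σ(17) = 18, σ(18) = 39, σ(19) = 20, σ(20) = 42, σ(21) = 32, σ(22) = 36, σ(23) = 24, σ(24) = 60, σ(25) = 31, σ(26) = 42, σ(27) = 40, σ(28) = 56, σ(29) = 30, σ(30) = 72, σ(31) = 32, σ(32) = 63, σ(33) = 48, σ(34) = 54, σ(35) = 48, σ(36) = 91, σ(37) = 38, σ(38) = 60, σ(39) = 56, σ(40) = 90, σ(41) = 42, σ(42) = 96, σ(43) = 44, σ(44) = 84, σ(45) = 78, σ(46) = 72, σ(47) = 48, σ(48) = 124, σ(49) = 57, σ(50) = 93, σ(51) = 72, σ(52) = 98, σ(53) = 54, σ(54) = 120, σ(55) = 72, σ(56) = 120, σ(57) = 80, σ(58) = 90, σ(59) = 60, σ(60) = 168, σ(61) = 62, σ(62) = 96, σ(63) = 104, σ(64) = 127, σ(65) = 84, σ(66) = 144, σ(67) = 68, σ(68) = 126, σ(69) = 96, σ(70) = 144, σ(71) = 72, σ(72) = 195, σ(73) = 74, σ(74) = 114, σ(75) = 124, σ(76) = 140, σ(77) = 96, σ(78) = 168, σ(79) = 80, σ(80) = 186, σ(81) = 121, σ(82) = 126, σ(83) = 84, σ(84) = 224, σ(85) = 108, σ(86) = 132, σ(87) = 120, σ(88) = 180, σ(89) = 90, σ(90) = 234, σ(91) = 112, σ(92) = 168, σ(93) = 128, σ(94) = 144, σ(95) = 120, σ(96) = 252, σ(97) = 98, σ(98) = 171, σ(99) = 156, σ(100) = 217, σ(101) = 102, σ(102) = 216, σ(103) = 104, σ(104) = 210, σ(105) = 192, σ(106) = 162, σ(107) = 108, σ(108) = 280, σ(109) = 110, σ(110) = 216. Summing all 110 values: 9999. (Average order: Σ_{n ≤ x} σ(n) ~ (π²/12) x². For x = 110, (π²/12)·110² ≈ 9951.85.)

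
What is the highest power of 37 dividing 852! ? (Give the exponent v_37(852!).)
v_37(852!) = 23

Legendre's formula: v_p(n!) = Σ_{k ≥ 1} ⌊n / p^k⌋. For p = 37, n = 852, the terms are:
  ⌊852/37^1⌋ = ⌊852/37⌋ = 23
(the next term ⌊852/37^2⌋ = 0, terminating the sum). Summing: v_37(852!) = 23 = 23.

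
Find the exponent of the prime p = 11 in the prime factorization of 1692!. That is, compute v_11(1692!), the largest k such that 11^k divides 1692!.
v_11(1692!) = 167

Legendre's formula: v_p(n!) = Σ_{k ≥ 1} ⌊n / p^k⌋. For p = 11, n = 1692, the terms are:
  ⌊1692/11^1⌋ = ⌊1692/11⌋ = 153
  ⌊1692/11^2⌋ = ⌊1692/121⌋ = 13
  ⌊1692/11^3⌋ = ⌊1692/1331⌋ = 1
(the next term ⌊1692/11^4⌋ = 0, terminating the sum). Summing: v_11(1692!) = 153 + 13 + 1 = 167.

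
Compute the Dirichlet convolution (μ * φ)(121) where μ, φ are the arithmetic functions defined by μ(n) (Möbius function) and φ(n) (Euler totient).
(μ * φ)(121) = 100

Divisors of 121: [1, 11, 121]. For each d | 121:
  d = 1: μ(1) · φ(121/1) = 1 · 110 = 110
  d = 11: μ(11) · φ(121/11) = -1 · 10 = -10
  d = 121: μ(121) · φ(121/121) = 0 · 1 = 0
Summing: (μ * φ)(121) = 110 + -10 + 0 = 100.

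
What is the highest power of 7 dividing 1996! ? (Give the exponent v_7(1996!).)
v_7(1996!) = 330

Legendre's formula: v_p(n!) = Σ_{k ≥ 1} ⌊n / p^k⌋. For p = 7, n = 1996, the terms are:
  ⌊1996/7^1⌋ = ⌊1996/7⌋ = 285
  ⌊1996/7^2⌋ = ⌊1996/49⌋ = 40
  ⌊1996/7^3⌋ = ⌊1996/343⌋ = 5
(the next term ⌊1996/7^4⌋ = 0, terminating the sum). Summing: v_7(1996!) = 285 + 40 + 5 = 330.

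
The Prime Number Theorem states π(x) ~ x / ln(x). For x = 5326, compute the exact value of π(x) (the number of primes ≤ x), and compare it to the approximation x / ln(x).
π(5326) = 705;  x/ln(x) ≈ 620.72;  relative error ≈ 11.95%.

Directly count primes up to 5326: π(5326) = 705. The PNT approximation gives 5326/ln(5326) ≈ 5326/8.58036 ≈ 620.72. Relative error (π(x) − x/ln(x)) / π(x) ≈ 11.95%; the approximation is known to undercount slightly (Li(x) is a better estimate).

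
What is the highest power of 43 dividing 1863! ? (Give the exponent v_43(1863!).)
v_43(1863!) = 44

Legendre's formula: v_p(n!) = Σ_{k ≥ 1} ⌊n / p^k⌋. For p = 43, n = 1863, the terms are:
  ⌊1863/43^1⌋ = ⌊1863/43⌋ = 43
  ⌊1863/43^2⌋ = ⌊1863/1849⌋ = 1
(the next term ⌊1863/43^3⌋ = 0, terminating the sum). Summing: v_43(1863!) = 43 + 1 = 44.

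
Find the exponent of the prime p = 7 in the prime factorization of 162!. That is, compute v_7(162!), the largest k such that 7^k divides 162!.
v_7(162!) = 26

Legendre's formula: v_p(n!) = Σ_{k ≥ 1} ⌊n / p^k⌋. For p = 7, n = 162, the terms are:
  ⌊162/7^1⌋ = ⌊162/7⌋ = 23
  ⌊162/7^2⌋ = ⌊162/49⌋ = 3
(the next term ⌊162/7^3⌋ = 0, terminating the sum). Summing: v_7(162!) = 23 + 3 = 26.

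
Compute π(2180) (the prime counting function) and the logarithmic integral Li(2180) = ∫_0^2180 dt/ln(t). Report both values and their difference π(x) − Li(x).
π(2180) = 327;  Li(2180) ≈ 338.36;  π(x) − Li(x) ≈ -11.36.

Direct count of primes ≤ 2180 gives π(2180) = 327. Numerical evaluation of the logarithmic integral gives Li(2180) ≈ 338.36. The difference π(x) − Li(x) ≈ -11.36 is typically negative for small/moderate x (Li(x) overestimates), though Littlewood's theorem shows this sign changes infinitely often.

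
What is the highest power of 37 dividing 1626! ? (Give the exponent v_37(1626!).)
v_37(1626!) = 44

Legendre's formula: v_p(n!) = Σ_{k ≥ 1} ⌊n / p^k⌋. For p = 37, n = 1626, the terms are:
  ⌊1626/37^1⌋ = ⌊1626/37⌋ = 43
  ⌊1626/37^2⌋ = ⌊1626/1369⌋ = 1
(the next term ⌊1626/37^3⌋ = 0, terminating the sum). Summing: v_37(1626!) = 43 + 1 = 44.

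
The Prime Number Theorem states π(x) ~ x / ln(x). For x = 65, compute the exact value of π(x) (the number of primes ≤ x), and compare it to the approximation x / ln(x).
π(65) = 18;  x/ln(x) ≈ 15.57;  relative error ≈ 13.49%.

Directly count primes up to 65: π(65) = 18. The PNT approximation gives 65/ln(65) ≈ 65/4.17439 ≈ 15.57. Relative error (π(x) − x/ln(x)) / π(x) ≈ 13.49%; the approximation is known to undercount slightly (Li(x) is a better estimate).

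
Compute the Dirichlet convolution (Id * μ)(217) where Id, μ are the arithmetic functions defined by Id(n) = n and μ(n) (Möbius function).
(Id * μ)(217) = 180

Divisors of 217: [1, 7, 31, 217]. For each d | 217:
  d = 1: Id(1) · μ(217/1) = 1 · 1 = 1
  d = 7: Id(7) · μ(217/7) = 7 · -1 = -7
  d = 31: Id(31) · μ(217/31) = 31 · -1 = -31
  d = 217: Id(217) · μ(217/217) = 217 · 1 = 217
Summing: (Id * μ)(217) = 1 + -7 + -31 + 217 = 180.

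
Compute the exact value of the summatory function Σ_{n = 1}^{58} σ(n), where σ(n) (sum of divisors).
Σ_{n ≤ 58} σ(n) = 2786

Compute σ(n) for each 1 ≤ n ≤ 58: σ(1) = 1, σ(2) = 3, σ(3) = 4, σ(4) = 7, σ(5) = 6, σ(6) = 12, σ(7) = 8, σ(8) = 15, σ(9) = 13, σ(10) = 18, σ(11) = 12, σ(12) = 28, σ(13) = 14, σ(14) = 24, σ(15) = 24, σ(16) = 31, σ(17) = 18, σ(18) = 39, σ(19) = 20, σ(20) = 42, σ(21) = 32, σ(22) = 36, σ(23) = 24, σ(24) = 60, σ(25) = 31, σ(26) = 42, σ(27) = 40, σ(28) = 56, σ(29) = 30, σ(30) = 72, σ(31) = 32, σ(32) = 63, σ(33) = 48, σ(34) = 54, σ(35) = 48, σ(36) = 91, σ(37) = 38, σ(38) = 60, σ(39) = 56, σ(40) = 90, σ(41) = 42, σ(42) = 96, σ(43) = 44, σ(44) = 84, σ(45) = 78, σ(46) = 72, σ(47) = 48, σ(48) = 124, σ(49) = 57, σ(50) = 93, σ(51) = 72, σ(52) = 98, σ(53) = 54, σ(54) = 120, σ(55) = 72, σ(56) = 120, σ(57) = 80, σ(58) = 90. Summing all 58 values: 2786. (Average order: Σ_{n ≤ x} σ(n) ~ (π²/12) x². For x = 58, (π²/12)·58² ≈ 2766.78.)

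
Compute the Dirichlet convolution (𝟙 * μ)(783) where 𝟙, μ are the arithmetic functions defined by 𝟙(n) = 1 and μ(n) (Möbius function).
(𝟙 * μ)(783) = 0

Divisors of 783: [1, 3, 9, 27, 29, 87, 261, 783]. For each d | 783:
  d = 1: 𝟙(1) · μ(783/1) = 1 · 0 = 0
  d = 3: 𝟙(3) · μ(783/3) = 1 · 0 = 0
  d = 9: 𝟙(9) · μ(783/9) = 1 · 1 = 1
  d = 27: 𝟙(27) · μ(783/27) = 1 · -1 = -1
  d = 29: 𝟙(29) · μ(783/29) = 1 · 0 = 0
  d = 87: 𝟙(87) · μ(783/87) = 1 · 0 = 0
  d = 261: 𝟙(261) · μ(783/261) = 1 · -1 = -1
  d = 783: 𝟙(783) · μ(783/783) = 1 · 1 = 1
Summing: (𝟙 * μ)(783) = 0 + 0 + 1 + -1 + 0 + 0 + -1 + 1 = 0.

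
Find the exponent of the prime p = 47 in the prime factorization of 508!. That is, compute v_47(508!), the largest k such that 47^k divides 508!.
v_47(508!) = 10

Legendre's formula: v_p(n!) = Σ_{k ≥ 1} ⌊n / p^k⌋. For p = 47, n = 508, the terms are:
  ⌊508/47^1⌋ = ⌊508/47⌋ = 10
(the next term ⌊508/47^2⌋ = 0, terminating the sum). Summing: v_47(508!) = 10 = 10.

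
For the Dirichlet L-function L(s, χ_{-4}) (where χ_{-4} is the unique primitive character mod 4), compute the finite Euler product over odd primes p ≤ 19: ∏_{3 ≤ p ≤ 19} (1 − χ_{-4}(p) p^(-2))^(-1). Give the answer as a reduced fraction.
∏ = 14933966047/16280616960

The odd primes p ≤ 19 are [3, 5, 7, 11, 13, 17, 19]. For each, χ(p) = 1 if p ≡ 1 mod 4, χ(p) = −1 if p ≡ 3 mod 4. Taking (1 − χ(p)/p^2)^(-1) = p^2/(p^2 − χ(p)): (1 − (-1)/3^2)^(-1) · (1 − (1)/5^2)^(-1) · (1 − (-1)/7^2)^(-1) · (1 − (-1)/11^2)^(-1) · (1 − (1)/13^2)^(-1) · (1 − (1)/17^2)^(-1) · (1 − (-1)/19^2)^(-1) = 14933966047/16280616960.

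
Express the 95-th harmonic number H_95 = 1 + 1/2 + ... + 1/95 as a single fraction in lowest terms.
H_95 = 3691835092344109255246562280652279367381/718766754945489455304472257065075294400

Direct summation: H_95 = 1 + 1/2 + ... + 1/95. The least common denominator is lcm(1, ..., 95) = 718766754945489455304472257065075294400; over this denominator the numerator is 718766754945489455304472257065075294400 + 359383377472744727652236128532537647200 + 239588918315163151768157419021691764800 + 179691688736372363826118064266268823600 + 143753350989097891060894451413015058880 + 119794459157581575884078709510845882400 + 102680964992212779329210322437867899200 + 89845844368186181913059032133134411800 + 79862972771721050589385806340563921600 + 71876675494548945530447225706507529440 + 65342432267771768664042932460461390400 + 59897229578790787942039354755422941200 + 55289750380422265792651712081928868800 + 51340482496106389664605161218933949600 + 47917783663032630353631483804338352960 + 44922922184093090956529516066567205900 + 42280397349734673841439544533239723200 + 39931486385860525294692903170281960800 + 37829829207657339752866960898161857600 + 35938337747274472765223612853253764720 + 34226988330737593109736774145955966400 + 32671216133885884332021466230230695200 + 31250728475890845882803141611525012800 + 29948614789395393971019677377711470600 + 28750670197819578212178890282603011776 + 27644875190211132896325856040964434400 + 26620990923907016863128602113521307200 + 25670241248053194832302580609466974800 + 24785060515361705355326629553968113600 + 23958891831516315176815741902169176480 + 23186024353080305009821685711776622400 + 22461461092046545478264758033283602950 + 21780810755923922888014310820153796800 + 21140198674867336920719772266619861600 + 20536192998442555865842064487573579840 + 19965743192930262647346451585140980400 + 19426128512040255548769520461218251200 + 18914914603828669876433480449080928800 + 18429916793474088597550570693976289600 + 17969168873637236382611806426626882360 + 17530896462085108665962737977196958400 + 17113494165368796554868387072977983200 + 16715505928964871053592378071280820800 + 16335608066942942166010733115115347600 + 15972594554344210117877161268112784320 + 15625364237945422941401570805762506400 + 15292909679691265006478133129044155200 + 14974307394697696985509838688855735300 + 14668709284601825618458617491123985600 + 14375335098909789106089445141301505888 + 14093465783244891280479848177746574400 + 13822437595105566448162928020482217200 + 13561636885763951986876835038963684800 + 13310495461953508431564301056760653600 + 13068486453554353732808586492092278080 + 12835120624026597416151290304733487400 + 12609943069219113250955653632720619200 + 12392530257680852677663314776984056800 + 12182487371957448394991055204492801600 + 11979445915758157588407870951084588240 + 11783061556483433693515938640411070400 + 11593012176540152504910842855888311200 + 11408996110245864369912258048651988800 + 11230730546023272739132379016641801475 + 11057950076084453158530342416385773760 + 10890405377961961444007155410076898400 + 10727862014111782914992123239777243200 + 10570099337433668460359886133309930800 + 10416909491963615294267713870508337600 + 10268096499221277932921032243786789920 + 10123475421767457116964397986832046400 + 9982871596465131323673225792570490200 + 9846119930760129524718798041987332800 + 9713064256020127774384760230609125600 + 9583556732606526070726296760867670592 + 9457457301914334938216740224540464400 + 9334633181110252666291847494351627200 + 9214958396737044298775285346988144800 + 9098313353740372851955345026140193600 + 8984584436818618191305903213313441180 + 8873663641302338954376200704507102400 + 8765448231042554332981368988598479200 + 8659840421029993437403280205603316800 + 8556747082684398277434193536488991600 + 8456079469946934768287908906647944640 + 8357752964482435526796189035640410400 + 8261686838453901785108876517989371200 + 8167804033471471083005366557557673800 + 8076030954443701744994070304101969600 + 7986297277172105058938580634056392160 + 7898535768631752256093101725989838400 + 7812682118972711470700785402881253200 + 7728674784360101669940561903925540800 + 7646454839845632503239066564522077600 + 7565965841531467950573392179632371520 = 3691835092344109255246562280652279367381, so H_95 = 3691835092344109255246562280652279367381/718766754945489455304472257065075294400 (already in lowest terms) ≈ 5.13635. (The PNT-adjacent estimate ln(95) + γ ≈ 5.13109 matches within O(1/n).)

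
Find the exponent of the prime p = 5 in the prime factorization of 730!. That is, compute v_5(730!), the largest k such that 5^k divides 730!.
v_5(730!) = 181

Legendre's formula: v_p(n!) = Σ_{k ≥ 1} ⌊n / p^k⌋. For p = 5, n = 730, the terms are:
  ⌊730/5^1⌋ = ⌊730/5⌋ = 146
  ⌊730/5^2⌋ = ⌊730/25⌋ = 29
  ⌊730/5^3⌋ = ⌊730/125⌋ = 5
  ⌊730/5^4⌋ = ⌊730/625⌋ = 1
(the next term ⌊730/5^5⌋ = 0, terminating the sum). Summing: v_5(730!) = 146 + 29 + 5 + 1 = 181.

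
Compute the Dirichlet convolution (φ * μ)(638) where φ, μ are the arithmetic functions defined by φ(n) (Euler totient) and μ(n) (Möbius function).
(φ * μ)(638) = 0

Divisors of 638: [1, 2, 11, 22, 29, 58, 319, 638]. For each d | 638:
  d = 1: φ(1) · μ(638/1) = 1 · -1 = -1
  d = 2: φ(2) · μ(638/2) = 1 · 1 = 1
  d = 11: φ(11) · μ(638/11) = 10 · 1 = 10
  d = 22: φ(22) · μ(638/22) = 10 · -1 = -10
  d = 29: φ(29) · μ(638/29) = 28 · 1 = 28
  d = 58: φ(58) · μ(638/58) = 28 · -1 = -28
  d = 319: φ(319) · μ(638/319) = 280 · -1 = -280
  d = 638: φ(638) · μ(638/638) = 280 · 1 = 280
Summing: (φ * μ)(638) = -1 + 1 + 10 + -10 + 28 + -28 + -280 + 280 = 0.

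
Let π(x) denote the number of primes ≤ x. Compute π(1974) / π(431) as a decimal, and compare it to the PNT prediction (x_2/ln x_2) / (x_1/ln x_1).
π(1974)/π(431) = 298/83 ≈ 3.5904;  PNT prediction ≈ 3.6615.

π(431) = 83 and π(1974) = 298, so π(1974)/π(431) ≈ 3.5904. The PNT-predicted ratio is (1974/ln(1974)) / (431/ln(431)) ≈ 3.6615. The two agree to within a few percent, as expected.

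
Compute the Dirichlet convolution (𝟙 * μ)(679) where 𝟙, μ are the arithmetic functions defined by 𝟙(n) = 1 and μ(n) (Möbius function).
(𝟙 * μ)(679) = 0

Divisors of 679: [1, 7, 97, 679]. For each d | 679:
  d = 1: 𝟙(1) · μ(679/1) = 1 · 1 = 1
  d = 7: 𝟙(7) · μ(679/7) = 1 · -1 = -1
  d = 97: 𝟙(97) · μ(679/97) = 1 · -1 = -1
  d = 679: 𝟙(679) · μ(679/679) = 1 · 1 = 1
Summing: (𝟙 * μ)(679) = 1 + -1 + -1 + 1 = 0.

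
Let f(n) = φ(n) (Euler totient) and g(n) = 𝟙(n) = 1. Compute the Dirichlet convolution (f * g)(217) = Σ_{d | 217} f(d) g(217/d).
(φ * 𝟙)(217) = 217

Divisors of 217: [1, 7, 31, 217]. For each d | 217:
  d = 1: φ(1) · 𝟙(217/1) = 1 · 1 = 1
  d = 7: φ(7) · 𝟙(217/7) = 6 · 1 = 6
  d = 31: φ(31) · 𝟙(217/31) = 30 · 1 = 30
  d = 217: φ(217) · 𝟙(217/217) = 180 · 1 = 180
Summing: (φ * 𝟙)(217) = 1 + 6 + 30 + 180 = 217.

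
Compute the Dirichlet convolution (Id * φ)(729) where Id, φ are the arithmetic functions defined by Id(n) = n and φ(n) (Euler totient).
(Id * φ)(729) = 3645

Divisors of 729: [1, 3, 9, 27, 81, 243, 729]. For each d | 729:
  d = 1: Id(1) · φ(729/1) = 1 · 486 = 486
  d = 3: Id(3) · φ(729/3) = 3 · 162 = 486
  d = 9: Id(9) · φ(729/9) = 9 · 54 = 486
  d = 27: Id(27) · φ(729/27) = 27 · 18 = 486
  d = 81: Id(81) · φ(729/81) = 81 · 6 = 486
  d = 243: Id(243) · φ(729/243) = 243 · 2 = 486
  d = 729: Id(729) · φ(729/729) = 729 · 1 = 729
Summing: (Id * φ)(729) = 486 + 486 + 486 + 486 + 486 + 486 + 729 = 3645.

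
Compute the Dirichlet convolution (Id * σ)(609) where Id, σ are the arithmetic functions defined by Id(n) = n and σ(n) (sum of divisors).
(Id * σ)(609) = 6195

Divisors of 609: [1, 3, 7, 21, 29, 87, 203, 609]. For each d | 609:
  d = 1: Id(1) · σ(609/1) = 1 · 960 = 960
  d = 3: Id(3) · σ(609/3) = 3 · 240 = 720
  d = 7: Id(7) · σ(609/7) = 7 · 120 = 840
  d = 21: Id(21) · σ(609/21) = 21 · 30 = 630
  d = 29: Id(29) · σ(609/29) = 29 · 32 = 928
  d = 87: Id(87) · σ(609/87) = 87 · 8 = 696
  d = 203: Id(203) · σ(609/203) = 203 · 4 = 812
  d = 609: Id(609) · σ(609/609) = 609 · 1 = 609
Summing: (Id * σ)(609) = 960 + 720 + 840 + 630 + 928 + 696 + 812 + 609 = 6195.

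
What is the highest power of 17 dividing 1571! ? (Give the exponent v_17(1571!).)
v_17(1571!) = 97

Legendre's formula: v_p(n!) = Σ_{k ≥ 1} ⌊n / p^k⌋. For p = 17, n = 1571, the terms are:
  ⌊1571/17^1⌋ = ⌊1571/17⌋ = 92
  ⌊1571/17^2⌋ = ⌊1571/289⌋ = 5
(the next term ⌊1571/17^3⌋ = 0, terminating the sum). Summing: v_17(1571!) = 92 + 5 = 97.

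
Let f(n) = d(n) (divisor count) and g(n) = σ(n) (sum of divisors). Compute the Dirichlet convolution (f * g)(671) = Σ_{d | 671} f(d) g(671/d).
(d * σ)(671) = 896

Divisors of 671: [1, 11, 61, 671]. For each d | 671:
  d = 1: d(1) · σ(671/1) = 1 · 744 = 744
  d = 11: d(11) · σ(671/11) = 2 · 62 = 124
  d = 61: d(61) · σ(671/61) = 2 · 12 = 24
  d = 671: d(671) · σ(671/671) = 4 · 1 = 4
Summing: (d * σ)(671) = 744 + 124 + 24 + 4 = 896.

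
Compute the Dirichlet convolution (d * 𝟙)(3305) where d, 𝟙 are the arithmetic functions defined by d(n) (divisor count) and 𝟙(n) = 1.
(d * 𝟙)(3305) = 9

Divisors of 3305: [1, 5, 661, 3305]. For each d | 3305:
  d = 1: d(1) · 𝟙(3305/1) = 1 · 1 = 1
  d = 5: d(5) · 𝟙(3305/5) = 2 · 1 = 2
  d = 661: d(661) · 𝟙(3305/661) = 2 · 1 = 2
  d = 3305: d(3305) · 𝟙(3305/3305) = 4 · 1 = 4
Summing: (d * 𝟙)(3305) = 1 + 2 + 2 + 4 = 9.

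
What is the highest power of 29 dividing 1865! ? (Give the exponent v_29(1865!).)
v_29(1865!) = 66

Legendre's formula: v_p(n!) = Σ_{k ≥ 1} ⌊n / p^k⌋. For p = 29, n = 1865, the terms are:
  ⌊1865/29^1⌋ = ⌊1865/29⌋ = 64
  ⌊1865/29^2⌋ = ⌊1865/841⌋ = 2
(the next term ⌊1865/29^3⌋ = 0, terminating the sum). Summing: v_29(1865!) = 64 + 2 = 66.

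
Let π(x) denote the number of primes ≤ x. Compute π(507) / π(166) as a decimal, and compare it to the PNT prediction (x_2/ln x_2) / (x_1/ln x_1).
π(507)/π(166) = 96/38 ≈ 2.5263;  PNT prediction ≈ 2.5067.

π(166) = 38 and π(507) = 96, so π(507)/π(166) ≈ 2.5263. The PNT-predicted ratio is (507/ln(507)) / (166/ln(166)) ≈ 2.5067. The two agree to within a few percent, as expected.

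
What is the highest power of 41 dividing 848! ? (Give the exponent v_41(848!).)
v_41(848!) = 20

Legendre's formula: v_p(n!) = Σ_{k ≥ 1} ⌊n / p^k⌋. For p = 41, n = 848, the terms are:
  ⌊848/41^1⌋ = ⌊848/41⌋ = 20
(the next term ⌊848/41^2⌋ = 0, terminating the sum). Summing: v_41(848!) = 20 = 20.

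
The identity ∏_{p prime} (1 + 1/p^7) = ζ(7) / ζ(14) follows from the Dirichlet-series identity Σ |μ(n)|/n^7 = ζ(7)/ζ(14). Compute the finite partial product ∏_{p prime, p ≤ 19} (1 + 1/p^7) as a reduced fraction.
∏ = 1068826090093603336253543016500022477644576/1060040977976779320486482915314295925421875

The primes p ≤ 19 are [2, 3, 5, 7, 11, 13, 17, 19]. For each, (1 + 1/p^7) = (p^7 + 1)/p^7. Multiplying these fractions over p ∈ [2, 3, 5, 7, 11, 13, 17, 19] gives 1068826090093603336253543016500022477644576/1060040977976779320486482915314295925421875. (In the limit P → ∞ this tends to ζ(7)/ζ(14).)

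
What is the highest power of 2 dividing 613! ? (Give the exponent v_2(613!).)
v_2(613!) = 608

Legendre's formula: v_p(n!) = Σ_{k ≥ 1} ⌊n / p^k⌋. For p = 2, n = 613, the terms are:
  ⌊613/2^1⌋ = ⌊613/2⌋ = 306
  ⌊613/2^2⌋ = ⌊613/4⌋ = 153
  ⌊613/2^3⌋ = ⌊613/8⌋ = 76
  ⌊613/2^4⌋ = ⌊613/16⌋ = 38
  ⌊613/2^5⌋ = ⌊613/32⌋ = 19
  ⌊613/2^6⌋ = ⌊613/64⌋ = 9
  ⌊613/2^7⌋ = ⌊613/128⌋ = 4
  ⌊613/2^8⌋ = ⌊613/256⌋ = 2
  ⌊613/2^9⌋ = ⌊613/512⌋ = 1
(the next term ⌊613/2^10⌋ = 0, terminating the sum). Summing: v_2(613!) = 306 + 153 + 76 + 38 + 19 + 9 + 4 + 2 + 1 = 608.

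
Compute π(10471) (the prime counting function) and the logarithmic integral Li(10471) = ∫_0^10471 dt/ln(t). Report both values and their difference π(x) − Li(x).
π(10471) = 1281;  Li(10471) ≈ 1297.15;  π(x) − Li(x) ≈ -16.15.

Direct count of primes ≤ 10471 gives π(10471) = 1281. Numerical evaluation of the logarithmic integral gives Li(10471) ≈ 1297.15. The difference π(x) − Li(x) ≈ -16.15 is typically negative for small/moderate x (Li(x) overestimates), though Littlewood's theorem shows this sign changes infinitely often.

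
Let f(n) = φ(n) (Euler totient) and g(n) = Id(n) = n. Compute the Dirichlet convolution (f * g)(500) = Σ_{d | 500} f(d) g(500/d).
(φ * Id)(500) = 3400

Divisors of 500: [1, 2, 4, 5, 10, 20, 25, 50, 100, 125, 250, 500]. For each d | 500:
  d = 1: φ(1) · Id(500/1) = 1 · 500 = 500
  d = 2: φ(2) · Id(500/2) = 1 · 250 = 250
  d = 4: φ(4) · Id(500/4) = 2 · 125 = 250
  d = 5: φ(5) · Id(500/5) = 4 · 100 = 400
  d = 10: φ(10) · Id(500/10) = 4 · 50 = 200
  d = 20: φ(20) · Id(500/20) = 8 · 25 = 200
  d = 25: φ(25) · Id(500/25) = 20 · 20 = 400
  d = 50: φ(50) · Id(500/50) = 20 · 10 = 200
  d = 100: φ(100) · Id(500/100) = 40 · 5 = 200
  d = 125: φ(125) · Id(500/125) = 100 · 4 = 400
  d = 250: φ(250) · Id(500/250) = 100 · 2 = 200
  d = 500: φ(500) · Id(500/500) = 200 · 1 = 200
Summing: (φ * Id)(500) = 500 + 250 + 250 + 400 + 200 + 200 + 400 + 200 + 200 + 400 + 200 + 200 = 3400.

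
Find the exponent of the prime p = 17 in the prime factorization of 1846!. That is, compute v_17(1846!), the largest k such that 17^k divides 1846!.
v_17(1846!) = 114

Legendre's formula: v_p(n!) = Σ_{k ≥ 1} ⌊n / p^k⌋. For p = 17, n = 1846, the terms are:
  ⌊1846/17^1⌋ = ⌊1846/17⌋ = 108
  ⌊1846/17^2⌋ = ⌊1846/289⌋ = 6
(the next term ⌊1846/17^3⌋ = 0, terminating the sum). Summing: v_17(1846!) = 108 + 6 = 114.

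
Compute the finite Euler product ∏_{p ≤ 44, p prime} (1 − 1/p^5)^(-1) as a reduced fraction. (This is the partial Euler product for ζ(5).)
∏ = 1572482291224969810929353517600303098269844539827384419450979869/1516482033755337998564749447506198249900022724140786873799147520

The primes p ≤ 44 are [2, 3, 5, 7, 11, 13, 17, 19, 23, 29, 31, 37, 41, 43]. For each prime, (1 − 1/p^5)^(-1) = p^5 / (p^5 − 1). The product is (1 − 1/2^5)^(-1), (1 − 1/3^5)^(-1), (1 − 1/5^5)^(-1), (1 − 1/7^5)^(-1), (1 − 1/11^5)^(-1), (1 − 1/13^5)^(-1), (1 − 1/17^5)^(-1), (1 − 1/19^5)^(-1), (1 − 1/23^5)^(-1), (1 − 1/29^5)^(-1), (1 − 1/31^5)^(-1), (1 − 1/37^5)^(-1), (1 − 1/41^5)^(-1), (1 − 1/43^5)^(-1) = ∏ p^5 / (p^5 − 1) = 1572482291224969810929353517600303098269844539827384419450979869/1516482033755337998564749447506198249900022724140786873799147520.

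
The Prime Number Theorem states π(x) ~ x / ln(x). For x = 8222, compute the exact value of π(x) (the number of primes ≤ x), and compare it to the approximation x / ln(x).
π(8222) = 1031;  x/ln(x) ≈ 912.08;  relative error ≈ 11.53%.

Directly count primes up to 8222: π(8222) = 1031. The PNT approximation gives 8222/ln(8222) ≈ 8222/9.01457 ≈ 912.08. Relative error (π(x) − x/ln(x)) / π(x) ≈ 11.53%; the approximation is known to undercount slightly (Li(x) is a better estimate).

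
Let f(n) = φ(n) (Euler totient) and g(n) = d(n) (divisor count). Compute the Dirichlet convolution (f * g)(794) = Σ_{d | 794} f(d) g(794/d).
(φ * d)(794) = 1194

Divisors of 794: [1, 2, 397, 794]. For each d | 794:
  d = 1: φ(1) · d(794/1) = 1 · 4 = 4
  d = 2: φ(2) · d(794/2) = 1 · 2 = 2
  d = 397: φ(397) · d(794/397) = 396 · 2 = 792
  d = 794: φ(794) · d(794/794) = 396 · 1 = 396
Summing: (φ * d)(794) = 4 + 2 + 792 + 396 = 1194.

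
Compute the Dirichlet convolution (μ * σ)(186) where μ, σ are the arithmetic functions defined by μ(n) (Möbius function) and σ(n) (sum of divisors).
(μ * σ)(186) = 186

Divisors of 186: [1, 2, 3, 6, 31, 62, 93, 186]. For each d | 186:
  d = 1: μ(1) · σ(186/1) = 1 · 384 = 384
  d = 2: μ(2) · σ(186/2) = -1 · 128 = -128
  d = 3: μ(3) · σ(186/3) = -1 · 96 = -96
  d = 6: μ(6) · σ(186/6) = 1 · 32 = 32
  d = 31: μ(31) · σ(186/31) = -1 · 12 = -12
  d = 62: μ(62) · σ(186/62) = 1 · 4 = 4
  d = 93: μ(93) · σ(186/93) = 1 · 3 = 3
  d = 186: μ(186) · σ(186/186) = -1 · 1 = -1
Summing: (μ * σ)(186) = 384 + -128 + -96 + 32 + -12 + 4 + 3 + -1 = 186.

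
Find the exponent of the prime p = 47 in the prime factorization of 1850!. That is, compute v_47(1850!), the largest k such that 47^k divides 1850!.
v_47(1850!) = 39

Legendre's formula: v_p(n!) = Σ_{k ≥ 1} ⌊n / p^k⌋. For p = 47, n = 1850, the terms are:
  ⌊1850/47^1⌋ = ⌊1850/47⌋ = 39
(the next term ⌊1850/47^2⌋ = 0, terminating the sum). Summing: v_47(1850!) = 39 = 39.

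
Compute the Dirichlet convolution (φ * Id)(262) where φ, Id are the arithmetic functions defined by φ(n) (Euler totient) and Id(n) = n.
(φ * Id)(262) = 783

Divisors of 262: [1, 2, 131, 262]. For each d | 262:
  d = 1: φ(1) · Id(262/1) = 1 · 262 = 262
  d = 2: φ(2) · Id(262/2) = 1 · 131 = 131
  d = 131: φ(131) · Id(262/131) = 130 · 2 = 260
  d = 262: φ(262) · Id(262/262) = 130 · 1 = 130
Summing: (φ * Id)(262) = 262 + 131 + 260 + 130 = 783.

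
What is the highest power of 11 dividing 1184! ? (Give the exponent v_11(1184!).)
v_11(1184!) = 116

Legendre's formula: v_p(n!) = Σ_{k ≥ 1} ⌊n / p^k⌋. For p = 11, n = 1184, the terms are:
  ⌊1184/11^1⌋ = ⌊1184/11⌋ = 107
  ⌊1184/11^2⌋ = ⌊1184/121⌋ = 9
(the next term ⌊1184/11^3⌋ = 0, terminating the sum). Summing: v_11(1184!) = 107 + 9 = 116.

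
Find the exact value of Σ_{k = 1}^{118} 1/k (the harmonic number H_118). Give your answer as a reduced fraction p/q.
H_118 = 93018884434841482250701215017315081260434614082769/17379782769567790172972927968296006432665936992320

Direct summation: H_118 = 1 + 1/2 + ... + 1/118. The least common denominator is lcm(1, ..., 118) = 955888052326228459513511038256280353796626534577600; over this denominator the numerator is 955888052326228459513511038256280353796626534577600 + 477944026163114229756755519128140176898313267288800 + 318629350775409486504503679418760117932208844859200 + 238972013081557114878377759564070088449156633644400 + 191177610465245691902702207651256070759325306915520 + 159314675387704743252251839709380058966104422429600 + 136555436046604065644787291179468621970946647796800 + 119486006540778557439188879782035044224578316822200 + 106209783591803162168167893139586705977402948286400 + 95588805232622845951351103825628035379662653457760 + 86898913847838950864864639841480032163329684961600 + 79657337693852371626125919854690029483052211214800 + 73529850178940650731808541404329257984355887275200 + 68277718023302032822393645589734310985473323898400 + 63725870155081897300900735883752023586441768971840 + 59743003270389278719594439891017522112289158411100 + 56228708960366379971383002250369432576272149092800 + 53104891795901581084083946569793352988701474143200 + 50309897490854129448079528329277913357717186030400 + 47794402616311422975675551912814017689831326728880 + 45518478682201355214929097059822873990315549265600 + 43449456923919475432432319920740016081664842480800 + 41560350101140367804935262532881754512896805851200 + 39828668846926185813062959927345014741526105607400 + 38235522093049138380540441530251214151865061383104 + 36764925089470325365904270702164628992177943637600 + 35403261197267720722722631046528901992467649428800 + 34138859011651016411196822794867155492736661949200 + 32961656976766498603914173732975184613676777054400 + 31862935077540948650450367941876011793220884485920 + 30835098462136401919790678653428398509568597889600 + 29871501635194639359797219945508761056144579205550 + 28966304615946316954954879947160010721109894987200 + 28114354480183189985691501125184716288136074546400 + 27311087209320813128957458235893724394189329559360 + 26552445897950790542041973284896676494350737071600 + 25834812225033201608473271304223793345854771204800 + 25154948745427064724039764164638956678858593015200 + 24509950059646883577269513801443085994785295758400 + 23897201308155711487837775956407008844915663364440 + 23314342739664108768622220445275130580405525233600 + 22759239341100677607464548529911436995157774632800 + 22229954705261126965430489261773961716200617083200 + 21724728461959737716216159960370008040832421240400 + 21241956718360632433633578627917341195480589657280 + 20780175050570183902467631266440877256448402925600 + 20338043666515499138585341239495326676523968820800 + 19914334423463092906531479963672507370763052803700 + 19507919435229152234969613025638374567278092542400 + 19117761046524569190270220765125607075932530691552 + 18742902986788793323794334083456477525424049697600 + 18382462544735162682952135351082314496088971818800 + 18035623628796763387047378080307176486728802539200 + 17701630598633860361361315523264450996233824714400 + 17379782769567790172972927968296006432665936992320 + 17069429505825508205598411397433577746368330974600 + 16769965830284709816026509443092637785905728676800 + 16480828488383249301957086866487592306838388527200 + 16201492412308956940906966750106446674519093806400 + 15931467538770474325225183970938005896610442242960 + 15670295939774237041205098987807874652403713681600 + 15417549231068200959895339326714199254784298944800 + 15172826227400451738309699019940957996771849755200 + 14935750817597319679898609972754380528072289602775 + 14705970035788130146361708280865851596871177455040 + 14483152307973158477477439973580005360554947493600 + 14266985855615350141992702063526572444725769172800 + 14057177240091594992845750562592358144068037273200 + 13853450033713455934978420844293918170965601950400 + 13655543604660406564478729117946862197094664779680 + 13463212004594767035401563919102540194318683585600 + 13276222948975395271020986642448338247175368535800 + 13094356881181211774157685455565484298583925131200 + 12917406112516600804236635652111896672927385602400 + 12745174031016379460180147176750404717288353794368 + 12577474372713532362019882082319478339429296507600 + 12414130549691278694980662834497147451904240708800 + 12254975029823441788634756900721542997392647879200 + 12099848763623145057133051117168105744261095374400 + 11948600654077855743918887978203504422457831682220 + 11801087065755906907574210348842967330822549809600 + 11657171369832054384311110222637565290202762616800 + 11516723522002752524259169135617835587911163067200 + 11379619670550338803732274264955718497578887316400 + 11245741792073275994276600450073886515254429818560 + 11114977352630563482715244630886980858100308541600 + 10987218992255499534638057910991728204558925684800 + 10862364230979868858108079980185004020416210620200 + 10740315194676724264196753238834610716816028478400 + 10620978359180316216816789313958670597740294828640 + 10504264311277235818829791629189893997765126753600 + 10390087525285091951233815633220438628224201462800 + 10278366154045467306596892884476132836522865963200 + 10169021833257749569292670619747663338261984410400 + 10061979498170825889615905665855582671543437206080 + 9957167211731546453265739981836253685381526401850 + 9854516003363179994984649878930725296872438500800 + 9753959717614576117484806512819187283639046271200 + 9655434871982105651651626649053336907036631662400 + 9558880523262284595135110382562803537966265345776 + 9464238141843846133797138992636439146501252817600 + 9371451493394396661897167041728238762712024848800 + 9280466527439111257412728526760003434918704219200 + 9191231272367581341476067675541157248044485909400 + 9103695736440271042985819411964574798063109853120 + 9017811814398381693523689040153588243364401269600 + 8933533199310546350593561105198881811183425556800 + 8850815299316930180680657761632225498116912357200 + 8769615158956224399206523286754865631161711326400 + 8689891384783895086486463984148003216332968496160 + 8611604075011067202824423768074597781951590401600 + 8534714752912754102799205698716788873184165487300 + 8459186303771933270031071135011330564571916235200 + 8384982915142354908013254721546318892952864338400 + 8312070020228073560987052506576350902579361170240 + 8240414244191624650978543433243796153419194263600 + 8169983353215627859089837933814361998261765252800 + 8100746206154478470453483375053223337259546903200 = 5116038643916281523788566825952329469323903774552295, so H_118 = 5116038643916281523788566825952329469323903774552295/955888052326228459513511038256280353796626534577600; reducing by gcd(5116038643916281523788566825952329469323903774552295, 955888052326228459513511038256280353796626534577600) = 55 gives 93018884434841482250701215017315081260434614082769/17379782769567790172972927968296006432665936992320 ≈ 5.35213. (The PNT-adjacent estimate ln(118) + γ ≈ 5.34790 matches within O(1/n).)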